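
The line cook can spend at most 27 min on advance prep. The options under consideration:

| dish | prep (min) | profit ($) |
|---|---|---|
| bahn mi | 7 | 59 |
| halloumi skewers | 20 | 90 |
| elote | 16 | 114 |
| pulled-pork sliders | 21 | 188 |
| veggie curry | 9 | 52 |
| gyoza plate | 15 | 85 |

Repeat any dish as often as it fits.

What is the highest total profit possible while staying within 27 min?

188

By profit per min: pulled-pork sliders 8.95, bahn mi 8.43, elote 7.12 lead.
Pulled-pork sliders uses 21 of the 27 min and totals 188.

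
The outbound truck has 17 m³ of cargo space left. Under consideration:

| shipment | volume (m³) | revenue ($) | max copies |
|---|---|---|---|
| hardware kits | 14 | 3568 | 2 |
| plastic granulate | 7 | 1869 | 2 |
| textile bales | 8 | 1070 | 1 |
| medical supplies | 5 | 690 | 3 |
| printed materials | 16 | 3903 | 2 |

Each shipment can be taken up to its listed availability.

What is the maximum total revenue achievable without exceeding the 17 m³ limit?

3903

The ratio heuristic lands on 2×plastic granulate (3738) but leaves 3 m³ idle.
Dropping 2×plastic granulate frees 14 m³; slotting in printed materials (16 m³) lifts the total to 3903 at 16 m³.
That's the maximum — no swap from here does better than 3903.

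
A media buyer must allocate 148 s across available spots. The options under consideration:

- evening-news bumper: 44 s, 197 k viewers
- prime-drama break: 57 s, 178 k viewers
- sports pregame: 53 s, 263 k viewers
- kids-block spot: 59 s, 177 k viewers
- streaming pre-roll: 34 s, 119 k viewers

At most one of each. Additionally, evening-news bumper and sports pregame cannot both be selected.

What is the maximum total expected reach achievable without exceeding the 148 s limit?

Prime-drama break + sports pregame + streaming pre-roll uses 144 of the 148 s and totals 560.
No other feasible combination exceeds 560.

560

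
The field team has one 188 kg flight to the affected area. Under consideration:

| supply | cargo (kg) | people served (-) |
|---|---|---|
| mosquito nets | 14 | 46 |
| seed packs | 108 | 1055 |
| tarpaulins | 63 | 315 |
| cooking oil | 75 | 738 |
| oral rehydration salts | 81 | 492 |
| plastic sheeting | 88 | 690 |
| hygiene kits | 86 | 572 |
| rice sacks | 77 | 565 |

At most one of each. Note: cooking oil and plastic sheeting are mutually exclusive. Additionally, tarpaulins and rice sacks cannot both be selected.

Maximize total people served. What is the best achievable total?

1793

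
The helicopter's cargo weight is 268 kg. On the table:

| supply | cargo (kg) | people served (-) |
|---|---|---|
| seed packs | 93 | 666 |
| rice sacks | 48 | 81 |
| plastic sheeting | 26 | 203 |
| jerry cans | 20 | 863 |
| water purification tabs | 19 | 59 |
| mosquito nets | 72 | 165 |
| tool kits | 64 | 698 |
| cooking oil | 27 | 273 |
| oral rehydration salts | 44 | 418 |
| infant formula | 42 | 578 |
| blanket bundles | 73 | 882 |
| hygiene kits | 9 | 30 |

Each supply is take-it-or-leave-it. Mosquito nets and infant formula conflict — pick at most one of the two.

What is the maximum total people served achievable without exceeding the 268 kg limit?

3527

Taking plastic sheeting + jerry cans + tool kits + cooking oil + infant formula + blanket bundles + hygiene kits: 261 kg used, 3527 in people served.
The closest alternative, jerry cans + water purification tabs + tool kits + oral rehydration salts + infant formula + blanket bundles, reaches only 3498.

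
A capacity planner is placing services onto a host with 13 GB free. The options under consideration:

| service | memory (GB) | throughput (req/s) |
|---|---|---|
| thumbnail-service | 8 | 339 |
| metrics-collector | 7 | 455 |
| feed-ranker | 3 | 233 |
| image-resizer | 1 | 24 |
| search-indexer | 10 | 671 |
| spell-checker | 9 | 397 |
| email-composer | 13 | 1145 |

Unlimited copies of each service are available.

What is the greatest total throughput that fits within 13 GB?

1145

By throughput per GB: email-composer 88.08, feed-ranker 77.67, search-indexer 67.10 lead.
Taking email-composer: 13 GB used, 1145 in throughput.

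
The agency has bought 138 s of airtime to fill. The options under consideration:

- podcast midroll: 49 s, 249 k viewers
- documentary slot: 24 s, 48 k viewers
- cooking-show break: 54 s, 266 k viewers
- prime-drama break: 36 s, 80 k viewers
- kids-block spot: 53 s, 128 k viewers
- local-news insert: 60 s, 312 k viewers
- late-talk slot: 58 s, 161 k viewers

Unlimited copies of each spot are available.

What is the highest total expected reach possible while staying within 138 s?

Taking the top-ratio spots first gives 2×local-news insert for 624 (120 s).
Replace local-news insert with documentary slot + cooking-show break: the trade gains 2 net, giving 626 at 138 s.
Nothing else within 138 s beats 626.

626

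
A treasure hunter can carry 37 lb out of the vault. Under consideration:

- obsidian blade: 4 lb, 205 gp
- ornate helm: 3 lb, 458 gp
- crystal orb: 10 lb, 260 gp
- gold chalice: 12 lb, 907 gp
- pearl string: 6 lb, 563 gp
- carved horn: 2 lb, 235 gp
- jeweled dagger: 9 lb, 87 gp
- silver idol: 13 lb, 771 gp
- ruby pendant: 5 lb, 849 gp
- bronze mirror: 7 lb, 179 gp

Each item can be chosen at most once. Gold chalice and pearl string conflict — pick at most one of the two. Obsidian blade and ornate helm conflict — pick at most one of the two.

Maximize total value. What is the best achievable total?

3220

Best packing: ornate helm + gold chalice + carved horn + silver idol + ruby pendant — 35 lb, 3220 total.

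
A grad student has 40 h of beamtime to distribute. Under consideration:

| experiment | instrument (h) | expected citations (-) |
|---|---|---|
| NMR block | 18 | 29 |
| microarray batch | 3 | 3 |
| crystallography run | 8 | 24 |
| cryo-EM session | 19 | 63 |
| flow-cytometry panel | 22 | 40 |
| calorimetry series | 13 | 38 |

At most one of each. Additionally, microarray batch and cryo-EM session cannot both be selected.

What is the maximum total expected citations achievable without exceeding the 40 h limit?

125

By expected citations per h: cryo-EM session 3.32, crystallography run 3.00, calorimetry series 2.92 lead.
Best packing: crystallography run + cryo-EM session + calorimetry series — 40 h, 125 total.
An exhaustive check of the 64 subsets confirms 125.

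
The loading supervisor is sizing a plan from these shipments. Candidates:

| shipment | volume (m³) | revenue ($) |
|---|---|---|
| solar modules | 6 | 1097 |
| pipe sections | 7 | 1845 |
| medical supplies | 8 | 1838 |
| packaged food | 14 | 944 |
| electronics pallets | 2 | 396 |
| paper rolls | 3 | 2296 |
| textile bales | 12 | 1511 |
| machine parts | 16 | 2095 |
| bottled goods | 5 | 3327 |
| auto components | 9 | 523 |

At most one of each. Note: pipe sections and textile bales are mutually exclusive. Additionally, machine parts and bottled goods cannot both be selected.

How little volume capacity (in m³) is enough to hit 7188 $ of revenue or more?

15

Minimise m³ subject to total revenue ≥ 7188.
Taking pipe sections + paper rolls + bottled goods gives 7468 (≥ 7188) for 15 m³.
No combination under 15 m³ hits 7188.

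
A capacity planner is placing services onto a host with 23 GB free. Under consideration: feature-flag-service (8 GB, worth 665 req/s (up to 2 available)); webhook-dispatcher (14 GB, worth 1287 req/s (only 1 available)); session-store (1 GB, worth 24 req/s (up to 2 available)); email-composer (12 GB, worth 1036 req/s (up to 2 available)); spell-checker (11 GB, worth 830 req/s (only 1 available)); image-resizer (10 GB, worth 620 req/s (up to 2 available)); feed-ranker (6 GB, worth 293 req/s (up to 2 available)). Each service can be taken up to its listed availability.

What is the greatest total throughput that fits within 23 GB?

The ratio ordering already packs tightly: feature-flag-service + webhook-dispatcher + session-store, 23 GB, 1976.
No other feasible combination exceeds 1976.

1976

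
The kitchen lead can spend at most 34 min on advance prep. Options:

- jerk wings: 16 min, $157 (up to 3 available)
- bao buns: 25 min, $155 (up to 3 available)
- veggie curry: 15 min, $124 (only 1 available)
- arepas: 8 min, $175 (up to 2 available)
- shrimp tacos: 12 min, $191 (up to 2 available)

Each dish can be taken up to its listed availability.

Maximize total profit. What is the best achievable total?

557

By profit per min: arepas 21.88, shrimp tacos 15.92, jerk wings 9.81, veggie curry 8.27 lead.
Greedy by ratio would take 2×arepas + shrimp tacos: 28 min used, total 541.
The 8 min tied up in arepas is better spent on shrimp tacos — total rises to 557 (32 min).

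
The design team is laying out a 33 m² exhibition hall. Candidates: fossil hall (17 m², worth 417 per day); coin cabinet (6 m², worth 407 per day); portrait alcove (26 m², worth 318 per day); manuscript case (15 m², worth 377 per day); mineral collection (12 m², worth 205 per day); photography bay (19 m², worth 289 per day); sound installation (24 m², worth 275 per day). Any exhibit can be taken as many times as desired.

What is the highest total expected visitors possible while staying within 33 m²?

Taking 5×coin cabinet: 30 m² used, 2035 in expected visitors.
The spare 3 m² is too small for any remaining exhibit, and no exchange beats 2035.

2035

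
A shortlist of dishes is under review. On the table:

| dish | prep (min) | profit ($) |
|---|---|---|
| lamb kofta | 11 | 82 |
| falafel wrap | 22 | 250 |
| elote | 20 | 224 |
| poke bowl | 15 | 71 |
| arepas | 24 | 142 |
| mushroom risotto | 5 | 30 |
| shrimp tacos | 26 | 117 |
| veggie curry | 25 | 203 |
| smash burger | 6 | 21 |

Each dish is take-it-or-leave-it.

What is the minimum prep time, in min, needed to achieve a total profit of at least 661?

67

Look for the lowest-prep combination reaching 661.
falafel wrap + elote + veggie curry: 677 profit at 67 min.
Any bundle with less than 67 min falls short of 661.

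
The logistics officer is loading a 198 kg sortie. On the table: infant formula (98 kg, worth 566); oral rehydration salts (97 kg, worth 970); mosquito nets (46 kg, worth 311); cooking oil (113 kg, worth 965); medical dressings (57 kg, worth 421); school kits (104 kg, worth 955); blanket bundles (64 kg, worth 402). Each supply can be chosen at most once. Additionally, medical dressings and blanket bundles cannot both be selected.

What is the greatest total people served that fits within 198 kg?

Filling by ratio: oral rehydration salts + medical dressings for 1391, with 44 kg left unused.
Replace medical dressings with infant formula: the trade gains 145 net, giving 1536 at 195 kg.

1536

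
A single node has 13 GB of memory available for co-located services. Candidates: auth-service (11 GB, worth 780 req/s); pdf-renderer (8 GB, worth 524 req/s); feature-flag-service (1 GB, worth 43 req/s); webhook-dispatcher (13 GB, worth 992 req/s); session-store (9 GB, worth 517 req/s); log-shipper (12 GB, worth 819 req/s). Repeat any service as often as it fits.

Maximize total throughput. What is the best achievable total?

992

Density check — webhook-dispatcher 76.31, auth-service 70.91, log-shipper 68.25, pdf-renderer 65.50 are the best per GB.
The ratio ordering already packs tightly: webhook-dispatcher, 13 GB, 992.
Nothing else within 13 GB beats 992.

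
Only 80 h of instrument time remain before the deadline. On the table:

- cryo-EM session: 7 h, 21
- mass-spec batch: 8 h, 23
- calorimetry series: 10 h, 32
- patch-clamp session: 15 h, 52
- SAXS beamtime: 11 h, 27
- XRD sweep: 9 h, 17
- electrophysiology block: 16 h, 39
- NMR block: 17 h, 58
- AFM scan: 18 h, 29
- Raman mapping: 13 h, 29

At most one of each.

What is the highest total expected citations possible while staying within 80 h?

233

By expected citations per h: patch-clamp session 3.47, NMR block 3.41, calorimetry series 3.20 lead.
Filling by ratio: cryo-EM session + mass-spec batch + calorimetry series + patch-clamp session + SAXS beamtime + XRD sweep + NMR block for 230, with 3 h left unused.
A better packing is mass-spec batch + calorimetry series + patch-clamp session + electrophysiology block + NMR block + Raman mapping: 79 h, total 233.
Next best is cryo-EM session + mass-spec batch + calorimetry series + patch-clamp session + XRD sweep + NMR block + Raman mapping at 232 (79 h) — short by 1.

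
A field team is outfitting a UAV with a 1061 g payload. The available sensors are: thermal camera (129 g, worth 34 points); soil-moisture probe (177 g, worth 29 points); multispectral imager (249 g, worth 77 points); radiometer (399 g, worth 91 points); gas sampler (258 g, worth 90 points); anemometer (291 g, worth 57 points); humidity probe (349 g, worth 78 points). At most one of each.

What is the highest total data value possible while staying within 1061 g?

Taking thermal camera + multispectral imager + radiometer + gas sampler: 1035 g used, 292 in data value.

292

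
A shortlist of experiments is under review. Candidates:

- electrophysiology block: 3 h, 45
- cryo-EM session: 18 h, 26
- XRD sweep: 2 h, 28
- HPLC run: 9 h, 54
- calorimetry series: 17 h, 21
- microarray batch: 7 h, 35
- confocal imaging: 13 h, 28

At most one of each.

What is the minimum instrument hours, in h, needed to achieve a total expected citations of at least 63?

Minimise h subject to total expected citations ≥ 63.
electrophysiology block + XRD sweep reaches 73 using 5 h.
Below 5 h the best achievable stays under 63.

5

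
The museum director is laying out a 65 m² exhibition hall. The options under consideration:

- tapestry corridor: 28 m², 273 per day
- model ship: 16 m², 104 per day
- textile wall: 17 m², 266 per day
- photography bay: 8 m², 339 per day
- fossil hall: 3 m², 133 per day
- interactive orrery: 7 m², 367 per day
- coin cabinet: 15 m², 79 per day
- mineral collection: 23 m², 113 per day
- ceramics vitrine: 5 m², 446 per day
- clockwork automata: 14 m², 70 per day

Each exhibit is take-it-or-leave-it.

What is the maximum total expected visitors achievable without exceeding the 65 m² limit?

1691

By expected visitors per m²: ceramics vitrine 89.20, interactive orrery 52.43, fossil hall 44.33, photography bay 42.38 lead.
A density-first pass picks model ship + textile wall + photography bay + fossil hall + interactive orrery + ceramics vitrine — 1655 at 56 m².
Dropping model ship and fossil hall frees 19 m²; slotting in tapestry corridor (28 m²) lifts the total to 1691 at 65 m².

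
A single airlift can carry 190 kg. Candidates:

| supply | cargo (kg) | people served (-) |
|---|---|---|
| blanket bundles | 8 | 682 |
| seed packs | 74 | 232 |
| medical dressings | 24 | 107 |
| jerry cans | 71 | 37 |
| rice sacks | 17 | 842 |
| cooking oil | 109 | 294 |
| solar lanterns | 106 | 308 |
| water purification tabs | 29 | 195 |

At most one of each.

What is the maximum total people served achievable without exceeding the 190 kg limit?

2134

Filling by ratio: blanket bundles + seed packs + medical dressings + rice sacks + water purification tabs for 2058, with 38 kg left unused.
The 74 kg tied up in seed packs is better spent on solar lanterns — total rises to 2134 (184 kg).
The closest alternative, blanket bundles + medical dressings + rice sacks + cooking oil + water purification tabs, reaches only 2120.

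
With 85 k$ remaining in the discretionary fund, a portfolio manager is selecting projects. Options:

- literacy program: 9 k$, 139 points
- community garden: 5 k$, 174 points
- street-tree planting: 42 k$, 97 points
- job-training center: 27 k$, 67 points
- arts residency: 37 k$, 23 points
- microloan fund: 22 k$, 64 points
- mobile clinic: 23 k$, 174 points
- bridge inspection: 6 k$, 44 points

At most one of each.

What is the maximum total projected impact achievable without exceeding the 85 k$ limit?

Ranking by ratio (projected impact/k$): community garden 34.80, literacy program 15.44, mobile clinic 7.57, bridge inspection 7.33.
Taking the top-ratio projects first gives literacy program + community garden + microloan fund + mobile clinic + bridge inspection for 595 (65 k$).
Dropping microloan fund frees 22 k$; slotting in street-tree planting (42 k$) lifts the total to 628 at 85 k$.

628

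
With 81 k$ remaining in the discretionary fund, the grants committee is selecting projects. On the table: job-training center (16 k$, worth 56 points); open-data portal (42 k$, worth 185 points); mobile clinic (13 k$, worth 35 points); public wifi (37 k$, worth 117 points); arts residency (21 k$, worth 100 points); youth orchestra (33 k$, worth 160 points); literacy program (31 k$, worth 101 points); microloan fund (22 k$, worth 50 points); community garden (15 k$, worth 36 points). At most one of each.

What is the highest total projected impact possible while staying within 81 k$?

345

Taking the top-ratio projects first gives job-training center + arts residency + youth orchestra for 316 (70 k$).
Replace job-training center and arts residency with open-data portal: the trade gains 29 net, giving 345 at 75 k$.
Runner-up job-training center + open-data portal + arts residency tops out at 341.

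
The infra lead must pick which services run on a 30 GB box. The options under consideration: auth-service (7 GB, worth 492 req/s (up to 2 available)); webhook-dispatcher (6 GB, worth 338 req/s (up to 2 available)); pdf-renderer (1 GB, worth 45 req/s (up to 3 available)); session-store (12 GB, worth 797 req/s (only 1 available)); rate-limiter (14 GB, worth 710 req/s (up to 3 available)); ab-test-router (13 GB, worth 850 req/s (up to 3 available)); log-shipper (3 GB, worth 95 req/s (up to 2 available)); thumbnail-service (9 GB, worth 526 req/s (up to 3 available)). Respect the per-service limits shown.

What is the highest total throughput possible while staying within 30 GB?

1969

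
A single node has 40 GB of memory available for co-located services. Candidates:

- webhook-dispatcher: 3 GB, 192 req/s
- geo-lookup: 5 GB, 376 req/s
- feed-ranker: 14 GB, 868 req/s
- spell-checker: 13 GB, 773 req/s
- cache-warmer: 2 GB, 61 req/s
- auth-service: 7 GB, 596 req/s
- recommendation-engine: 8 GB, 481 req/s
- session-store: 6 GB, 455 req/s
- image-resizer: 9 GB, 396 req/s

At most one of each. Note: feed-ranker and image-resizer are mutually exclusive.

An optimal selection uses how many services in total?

5

The maximum throughput within 40 GB is 2776.
geo-lookup + feed-ranker + auth-service + recommendation-engine + session-store hits 2776 at 40 GB.
All optima have 5 services.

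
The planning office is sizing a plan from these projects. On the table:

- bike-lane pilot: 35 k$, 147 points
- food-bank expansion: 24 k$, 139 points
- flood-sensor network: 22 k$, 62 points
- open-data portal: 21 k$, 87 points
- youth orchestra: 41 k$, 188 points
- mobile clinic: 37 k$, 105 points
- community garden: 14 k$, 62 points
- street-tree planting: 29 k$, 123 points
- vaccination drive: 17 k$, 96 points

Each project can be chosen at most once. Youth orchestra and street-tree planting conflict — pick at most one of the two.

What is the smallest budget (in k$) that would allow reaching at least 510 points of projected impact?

Look for the lowest-budget combination reaching 510.
Taking food-bank expansion + open-data portal + youth orchestra + vaccination drive gives 510 (≥ 510) for 103 k$.
No combination under 103 k$ hits 510.

103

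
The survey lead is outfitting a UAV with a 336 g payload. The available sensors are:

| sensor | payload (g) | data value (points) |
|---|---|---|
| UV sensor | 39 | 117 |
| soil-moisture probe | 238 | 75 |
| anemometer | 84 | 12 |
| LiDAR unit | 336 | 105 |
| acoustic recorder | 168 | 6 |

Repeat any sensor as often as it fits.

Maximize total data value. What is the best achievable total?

936

8×UV sensor uses 312 of the 336 g and totals 936.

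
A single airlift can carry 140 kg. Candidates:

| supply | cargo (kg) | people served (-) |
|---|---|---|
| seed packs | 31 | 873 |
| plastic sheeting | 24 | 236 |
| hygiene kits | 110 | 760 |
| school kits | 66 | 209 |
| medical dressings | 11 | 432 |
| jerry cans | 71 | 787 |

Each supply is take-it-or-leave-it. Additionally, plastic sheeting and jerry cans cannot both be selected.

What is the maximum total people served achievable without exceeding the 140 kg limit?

2092

Taking seed packs + medical dressings + jerry cans: 113 kg used, 2092 in people served.
No other feasible combination exceeds 2092.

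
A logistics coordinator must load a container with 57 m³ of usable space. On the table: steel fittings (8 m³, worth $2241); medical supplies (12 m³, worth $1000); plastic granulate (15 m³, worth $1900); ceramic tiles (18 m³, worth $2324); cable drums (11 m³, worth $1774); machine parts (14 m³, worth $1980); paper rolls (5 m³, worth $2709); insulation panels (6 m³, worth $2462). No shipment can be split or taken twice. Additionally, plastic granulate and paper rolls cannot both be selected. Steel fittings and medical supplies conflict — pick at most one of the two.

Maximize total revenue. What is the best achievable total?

11716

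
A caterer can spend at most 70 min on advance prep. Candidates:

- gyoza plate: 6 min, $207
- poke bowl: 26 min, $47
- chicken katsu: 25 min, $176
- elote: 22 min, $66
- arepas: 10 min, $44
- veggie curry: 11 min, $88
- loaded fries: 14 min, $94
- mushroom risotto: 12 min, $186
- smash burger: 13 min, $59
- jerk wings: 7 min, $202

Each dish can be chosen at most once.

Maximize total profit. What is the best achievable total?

865

Filling by ratio: gyoza plate + chicken katsu + veggie curry + mushroom risotto + jerk wings for 859, with 9 min left unused.
Replace veggie curry with loaded fries: the trade gains 6 net, giving 865 at 64 min.
Next best is gyoza plate + chicken katsu + veggie curry + mushroom risotto + jerk wings at 859 (61 min) — short by 6.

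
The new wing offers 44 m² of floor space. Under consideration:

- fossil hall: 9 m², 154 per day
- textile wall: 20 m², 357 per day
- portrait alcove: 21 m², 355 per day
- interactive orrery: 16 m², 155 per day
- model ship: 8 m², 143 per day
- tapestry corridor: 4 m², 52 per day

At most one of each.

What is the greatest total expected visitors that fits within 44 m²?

Greedy by ratio would take fossil hall + textile wall + model ship + tapestry corridor: 41 m² used, total 706.
Replace fossil hall and model ship and tapestry corridor with portrait alcove: the trade gains 6 net, giving 712 at 41 m².

712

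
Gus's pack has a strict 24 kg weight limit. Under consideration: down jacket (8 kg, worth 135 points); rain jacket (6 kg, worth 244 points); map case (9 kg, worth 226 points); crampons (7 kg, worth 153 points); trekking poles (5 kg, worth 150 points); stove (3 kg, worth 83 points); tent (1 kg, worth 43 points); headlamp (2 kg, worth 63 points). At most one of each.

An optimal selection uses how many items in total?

5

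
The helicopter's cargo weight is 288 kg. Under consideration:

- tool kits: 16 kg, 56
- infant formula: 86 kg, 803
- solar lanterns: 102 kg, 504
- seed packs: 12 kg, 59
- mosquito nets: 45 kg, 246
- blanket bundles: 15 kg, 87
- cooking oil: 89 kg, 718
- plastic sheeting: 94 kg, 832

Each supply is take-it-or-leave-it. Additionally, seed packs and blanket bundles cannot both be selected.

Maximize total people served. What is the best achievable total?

Ranking by ratio (people served/kg): infant formula 9.34, plastic sheeting 8.85, cooking oil 8.07, blanket bundles 5.80.
Best packing: infant formula + blanket bundles + cooking oil + plastic sheeting — 284 kg, 2440 total.

2440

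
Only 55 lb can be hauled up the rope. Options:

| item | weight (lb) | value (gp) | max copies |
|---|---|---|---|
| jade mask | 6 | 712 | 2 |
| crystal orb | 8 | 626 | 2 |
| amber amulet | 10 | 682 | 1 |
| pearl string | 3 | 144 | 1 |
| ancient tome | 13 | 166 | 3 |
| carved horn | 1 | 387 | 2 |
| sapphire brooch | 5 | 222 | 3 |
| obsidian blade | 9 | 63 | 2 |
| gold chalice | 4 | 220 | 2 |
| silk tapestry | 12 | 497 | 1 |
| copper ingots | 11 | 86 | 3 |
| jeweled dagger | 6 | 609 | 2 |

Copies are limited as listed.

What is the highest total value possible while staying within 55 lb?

5494

By value per lb: carved horn 387.00, jade mask 118.67, jeweled dagger 101.50, crystal orb 78.25 lead.
Best packing: 2×jade mask + 2×crystal orb + amber amulet + pearl string + 2×carved horn + 2×jeweled dagger — 55 lb, 5494 total.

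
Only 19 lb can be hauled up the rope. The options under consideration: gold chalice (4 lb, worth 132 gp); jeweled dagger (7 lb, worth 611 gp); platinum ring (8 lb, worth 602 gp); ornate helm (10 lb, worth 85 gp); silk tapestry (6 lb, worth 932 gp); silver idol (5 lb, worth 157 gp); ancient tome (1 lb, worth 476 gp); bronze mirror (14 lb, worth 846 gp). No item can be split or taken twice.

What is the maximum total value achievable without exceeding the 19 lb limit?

2176

Greedy by ratio would take gold chalice + jeweled dagger + silk tapestry + ancient tome: 18 lb used, total 2151.
Dropping gold chalice frees 4 lb; slotting in silver idol (5 lb) lifts the total to 2176 at 19 lb.
Next best is gold chalice + jeweled dagger + silk tapestry + ancient tome at 2151 (18 lb) — short by 25.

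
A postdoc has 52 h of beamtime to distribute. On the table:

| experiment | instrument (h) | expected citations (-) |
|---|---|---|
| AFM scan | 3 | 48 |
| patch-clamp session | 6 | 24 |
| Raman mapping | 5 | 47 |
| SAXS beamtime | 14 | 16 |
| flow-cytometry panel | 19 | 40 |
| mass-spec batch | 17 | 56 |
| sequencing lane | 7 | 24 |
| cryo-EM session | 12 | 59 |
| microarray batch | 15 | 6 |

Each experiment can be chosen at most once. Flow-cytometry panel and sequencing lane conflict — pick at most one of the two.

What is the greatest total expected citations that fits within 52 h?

Taking AFM scan + patch-clamp session + Raman mapping + mass-spec batch + sequencing lane + cryo-EM session: 50 h used, 258 in expected citations.
Every other selection either busts 52 h or breaks a pairing rule or fails to beat 258.

258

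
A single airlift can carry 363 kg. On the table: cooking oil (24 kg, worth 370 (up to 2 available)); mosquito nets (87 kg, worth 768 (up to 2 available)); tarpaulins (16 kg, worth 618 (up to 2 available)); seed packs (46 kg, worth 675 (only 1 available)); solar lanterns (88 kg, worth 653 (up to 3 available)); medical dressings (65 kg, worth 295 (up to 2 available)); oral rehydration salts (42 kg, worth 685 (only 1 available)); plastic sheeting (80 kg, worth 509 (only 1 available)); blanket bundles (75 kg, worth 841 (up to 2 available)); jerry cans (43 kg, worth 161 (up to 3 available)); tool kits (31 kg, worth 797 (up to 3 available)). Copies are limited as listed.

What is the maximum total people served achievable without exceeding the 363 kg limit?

A density-first pass picks 2×cooking oil + 2×tarpaulins + seed packs + oral rehydration salts + blanket bundles + 3×tool kits — 6568 at 336 kg.
Dropping 2×cooking oil frees 48 kg; slotting in blanket bundles (75 kg) lifts the total to 6669 at 363 kg.
Every other selection either busts 363 kg or exceeds an availability limit or fails to beat 6669.

6669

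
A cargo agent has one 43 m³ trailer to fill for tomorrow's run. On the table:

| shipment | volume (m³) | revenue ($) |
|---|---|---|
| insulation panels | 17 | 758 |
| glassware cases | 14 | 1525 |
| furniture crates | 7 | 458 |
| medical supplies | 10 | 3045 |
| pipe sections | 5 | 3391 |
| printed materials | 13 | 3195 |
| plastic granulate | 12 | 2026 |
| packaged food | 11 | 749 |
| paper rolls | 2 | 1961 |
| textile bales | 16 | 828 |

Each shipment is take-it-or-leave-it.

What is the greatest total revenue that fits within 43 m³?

13618

Taking medical supplies + pipe sections + printed materials + plastic granulate + paper rolls: 42 m³ used, 13618 in revenue.
Every other selection either busts 43 m³ or fails to beat 13618.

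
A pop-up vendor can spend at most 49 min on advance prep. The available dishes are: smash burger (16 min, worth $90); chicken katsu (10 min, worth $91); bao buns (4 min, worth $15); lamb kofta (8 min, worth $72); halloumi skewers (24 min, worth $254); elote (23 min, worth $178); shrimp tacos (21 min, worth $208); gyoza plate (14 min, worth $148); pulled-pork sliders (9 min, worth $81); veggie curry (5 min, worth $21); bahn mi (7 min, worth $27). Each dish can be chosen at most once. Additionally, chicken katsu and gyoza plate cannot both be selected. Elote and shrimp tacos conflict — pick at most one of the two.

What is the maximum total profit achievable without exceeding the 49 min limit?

Ranking by ratio (profit/min): halloumi skewers 10.58, gyoza plate 10.57, shrimp tacos 9.90.
Halloumi skewers + gyoza plate + pulled-pork sliders uses 47 of the 49 min and totals 483.

483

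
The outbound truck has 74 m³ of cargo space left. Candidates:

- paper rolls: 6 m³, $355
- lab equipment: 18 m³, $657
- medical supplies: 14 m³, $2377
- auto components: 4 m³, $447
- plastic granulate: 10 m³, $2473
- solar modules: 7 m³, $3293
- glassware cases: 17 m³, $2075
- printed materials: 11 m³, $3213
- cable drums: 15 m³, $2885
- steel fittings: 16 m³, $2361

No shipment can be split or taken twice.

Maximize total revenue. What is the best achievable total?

16602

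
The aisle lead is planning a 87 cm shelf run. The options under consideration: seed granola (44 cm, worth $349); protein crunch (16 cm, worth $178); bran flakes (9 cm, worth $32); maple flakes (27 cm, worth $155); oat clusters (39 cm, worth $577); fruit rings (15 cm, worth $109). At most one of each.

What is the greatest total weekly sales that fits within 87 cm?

926

A density-first pass picks protein crunch + bran flakes + oat clusters + fruit rings — 896 at 79 cm.
Dropping protein crunch and bran flakes and fruit rings frees 40 cm; slotting in seed granola (44 cm) lifts the total to 926 at 83 cm.
The closest alternative, protein crunch + maple flakes + oat clusters, reaches only 910.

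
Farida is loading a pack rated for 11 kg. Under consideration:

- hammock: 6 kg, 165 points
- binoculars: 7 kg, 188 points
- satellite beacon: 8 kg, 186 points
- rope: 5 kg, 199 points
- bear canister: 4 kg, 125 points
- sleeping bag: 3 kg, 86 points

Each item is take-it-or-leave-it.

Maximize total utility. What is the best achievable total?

Greedy by ratio would take rope + bear canister: 9 kg used, total 324.
Dropping bear canister frees 4 kg; slotting in hammock (6 kg) lifts the total to 364 at 11 kg.

364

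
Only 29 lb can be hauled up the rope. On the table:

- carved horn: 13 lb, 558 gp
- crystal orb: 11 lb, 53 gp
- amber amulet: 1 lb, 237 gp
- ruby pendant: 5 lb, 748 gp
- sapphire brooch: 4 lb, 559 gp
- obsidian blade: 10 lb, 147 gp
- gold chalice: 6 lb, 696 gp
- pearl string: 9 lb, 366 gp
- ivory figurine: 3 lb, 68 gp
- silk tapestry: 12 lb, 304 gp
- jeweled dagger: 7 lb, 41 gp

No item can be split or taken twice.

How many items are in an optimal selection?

Best achievable value is 2798.
For example carved horn + amber amulet + ruby pendant + sapphire brooch + gold chalice achieves it, using 29 lb.
Every optimal selection uses 5 items.

5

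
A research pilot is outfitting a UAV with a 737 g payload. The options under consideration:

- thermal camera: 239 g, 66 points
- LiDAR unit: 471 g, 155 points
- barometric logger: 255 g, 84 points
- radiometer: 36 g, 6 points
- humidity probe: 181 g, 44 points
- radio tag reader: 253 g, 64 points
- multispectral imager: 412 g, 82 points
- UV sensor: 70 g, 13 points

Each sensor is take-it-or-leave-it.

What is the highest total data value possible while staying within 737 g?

By data value per g: barometric logger 0.33, LiDAR unit 0.33, thermal camera 0.28, radio tag reader 0.25 lead.
Taking LiDAR unit + barometric logger: 726 g used, 239 in data value.
Runner-up thermal camera + LiDAR unit tops out at 221.

239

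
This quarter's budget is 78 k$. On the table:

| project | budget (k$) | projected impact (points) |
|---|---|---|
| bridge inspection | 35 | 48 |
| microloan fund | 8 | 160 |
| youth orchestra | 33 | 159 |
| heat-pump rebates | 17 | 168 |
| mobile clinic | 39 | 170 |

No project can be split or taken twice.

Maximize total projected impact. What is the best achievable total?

498

By projected impact per k$: microloan fund 20.00, heat-pump rebates 9.88, youth orchestra 4.82 lead.
The ratio heuristic lands on microloan fund + youth orchestra + heat-pump rebates (487) but leaves 20 k$ idle.
Replace youth orchestra with mobile clinic: the trade gains 11 net, giving 498 at 64 k$.
Next best is microloan fund + youth orchestra + heat-pump rebates at 487 (58 k$) — short by 11.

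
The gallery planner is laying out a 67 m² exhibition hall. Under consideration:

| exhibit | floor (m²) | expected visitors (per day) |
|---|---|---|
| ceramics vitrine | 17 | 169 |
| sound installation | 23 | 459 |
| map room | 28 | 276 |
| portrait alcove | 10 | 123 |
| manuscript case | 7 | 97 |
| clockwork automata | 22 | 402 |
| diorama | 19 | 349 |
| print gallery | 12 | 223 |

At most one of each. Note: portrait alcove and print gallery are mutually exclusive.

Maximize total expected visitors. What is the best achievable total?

Taking the top-ratio exhibits first gives sound installation + manuscript case + diorama + print gallery for 1128 (61 m²).
The 19 m² tied up in manuscript case and print gallery is better spent on clockwork automata — total rises to 1210 (64 m²).
Runner-up sound installation + manuscript case + clockwork automata + print gallery tops out at 1181.

1210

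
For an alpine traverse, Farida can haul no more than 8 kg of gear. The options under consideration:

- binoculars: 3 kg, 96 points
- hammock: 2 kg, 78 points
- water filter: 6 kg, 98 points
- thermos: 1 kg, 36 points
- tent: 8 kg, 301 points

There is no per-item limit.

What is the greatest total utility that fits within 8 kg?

312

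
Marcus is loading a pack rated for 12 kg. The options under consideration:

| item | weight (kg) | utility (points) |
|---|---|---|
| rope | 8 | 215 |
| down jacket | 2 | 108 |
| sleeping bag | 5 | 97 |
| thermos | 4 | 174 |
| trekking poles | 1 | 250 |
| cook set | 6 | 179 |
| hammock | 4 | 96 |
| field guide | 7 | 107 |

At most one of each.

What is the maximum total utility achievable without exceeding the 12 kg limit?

Taking the top-ratio items first gives down jacket + thermos + trekking poles + hammock for 628 (11 kg).
Dropping hammock frees 4 kg; slotting in sleeping bag (5 kg) lifts the total to 629 at 12 kg.
The closest alternative, down jacket + thermos + trekking poles + hammock, reaches only 628.

629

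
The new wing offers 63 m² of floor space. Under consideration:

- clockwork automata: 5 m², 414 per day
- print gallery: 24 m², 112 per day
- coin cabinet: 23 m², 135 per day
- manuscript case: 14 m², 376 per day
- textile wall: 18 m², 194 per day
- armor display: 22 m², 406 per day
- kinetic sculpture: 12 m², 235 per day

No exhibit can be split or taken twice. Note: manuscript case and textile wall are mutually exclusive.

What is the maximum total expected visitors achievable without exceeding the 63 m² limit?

The ratio ordering already packs tightly: clockwork automata + manuscript case + armor display + kinetic sculpture, 53 m², 1431.
That's the maximum — no feasible swap from here does better than 1431.

1431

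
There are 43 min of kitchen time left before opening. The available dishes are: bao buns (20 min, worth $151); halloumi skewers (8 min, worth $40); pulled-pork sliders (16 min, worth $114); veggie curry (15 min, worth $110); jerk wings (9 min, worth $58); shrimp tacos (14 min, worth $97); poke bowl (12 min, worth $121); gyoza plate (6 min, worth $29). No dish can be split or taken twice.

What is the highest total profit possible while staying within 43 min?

By profit per min: poke bowl 10.08, bao buns 7.55, veggie curry 7.33, pulled-pork sliders 7.12 lead.
Taking the top-ratio dishes first gives bao buns + jerk wings + poke bowl for 330 (41 min).
The 29 min tied up in bao buns and jerk wings is better spent on pulled-pork sliders + veggie curry — total rises to 345 (43 min).
Next best is pulled-pork sliders + shrimp tacos + poke bowl at 332 (42 min) — short by 13.

345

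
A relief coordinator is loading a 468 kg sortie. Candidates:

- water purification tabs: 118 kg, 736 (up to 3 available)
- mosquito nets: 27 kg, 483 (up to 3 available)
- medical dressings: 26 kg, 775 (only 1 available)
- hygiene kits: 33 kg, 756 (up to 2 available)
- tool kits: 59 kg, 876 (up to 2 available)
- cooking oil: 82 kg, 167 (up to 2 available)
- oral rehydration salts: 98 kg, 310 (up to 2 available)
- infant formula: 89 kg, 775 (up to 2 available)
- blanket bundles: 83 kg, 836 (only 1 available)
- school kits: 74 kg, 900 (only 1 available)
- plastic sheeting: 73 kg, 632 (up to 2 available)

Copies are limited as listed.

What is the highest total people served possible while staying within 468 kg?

Density check — medical dressings 29.81, hygiene kits 22.91, mosquito nets 17.89 are the best per kg.
3×mosquito nets + medical dressings + 2×hygiene kits + 2×tool kits + blanket bundles + school kits uses 448 of the 468 kg and totals 7224.
The spare 20 kg is too small for any remaining supply, and no exchange beats 7224.

7224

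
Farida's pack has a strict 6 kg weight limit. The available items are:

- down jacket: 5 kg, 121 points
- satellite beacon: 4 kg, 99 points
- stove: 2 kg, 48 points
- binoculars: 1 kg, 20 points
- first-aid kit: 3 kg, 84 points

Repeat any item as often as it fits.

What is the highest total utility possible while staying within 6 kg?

Ranking by ratio (utility/kg): first-aid kit 28.00, satellite beacon 24.75, down jacket 24.20.
Taking 2×first-aid kit: 6 kg used, 168 in utility.
That's the maximum — no swap from here does better than 168.

168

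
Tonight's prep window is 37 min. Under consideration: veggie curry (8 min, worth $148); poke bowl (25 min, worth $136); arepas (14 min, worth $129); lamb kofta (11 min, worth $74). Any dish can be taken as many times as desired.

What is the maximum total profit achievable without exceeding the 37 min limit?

By profit per min: veggie curry 18.50, arepas 9.21, lamb kofta 6.73, poke bowl 5.44 lead.
4×veggie curry uses 32 of the 37 min and totals 592.
No other feasible combination exceeds 592.

592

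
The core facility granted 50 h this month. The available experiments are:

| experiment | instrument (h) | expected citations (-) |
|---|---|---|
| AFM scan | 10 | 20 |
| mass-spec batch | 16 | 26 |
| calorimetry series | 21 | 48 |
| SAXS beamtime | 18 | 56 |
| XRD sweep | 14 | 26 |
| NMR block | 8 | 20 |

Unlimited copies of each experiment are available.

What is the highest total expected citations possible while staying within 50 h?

Filling by ratio: 2×SAXS beamtime + NMR block for 132, with 6 h left unused.
Replace NMR block with XRD sweep: the trade gains 6 net, giving 138 at 50 h.
That's the maximum — no swap from here does better than 138.

138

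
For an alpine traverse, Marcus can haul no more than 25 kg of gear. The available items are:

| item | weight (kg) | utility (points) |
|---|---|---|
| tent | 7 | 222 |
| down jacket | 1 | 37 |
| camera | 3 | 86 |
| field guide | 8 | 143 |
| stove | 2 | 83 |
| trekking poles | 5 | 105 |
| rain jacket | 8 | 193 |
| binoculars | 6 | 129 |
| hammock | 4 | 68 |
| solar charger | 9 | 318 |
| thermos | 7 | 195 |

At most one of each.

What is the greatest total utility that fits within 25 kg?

818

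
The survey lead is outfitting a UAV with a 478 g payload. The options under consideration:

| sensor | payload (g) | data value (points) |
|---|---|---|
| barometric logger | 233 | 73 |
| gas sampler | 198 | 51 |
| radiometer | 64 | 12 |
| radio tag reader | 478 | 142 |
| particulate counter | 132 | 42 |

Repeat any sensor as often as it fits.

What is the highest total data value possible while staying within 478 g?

146

Ranking by ratio (data value/g): particulate counter 0.32, barometric logger 0.31, radio tag reader 0.30.
Filling by ratio: radiometer + 3×particulate counter for 138, with 18 g left unused.
The 460 g tied up in radiometer and 3×particulate counter is better spent on 2×barometric logger — total rises to 146 (466 g).
Every other selection either busts 478 g or fails to beat 146.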